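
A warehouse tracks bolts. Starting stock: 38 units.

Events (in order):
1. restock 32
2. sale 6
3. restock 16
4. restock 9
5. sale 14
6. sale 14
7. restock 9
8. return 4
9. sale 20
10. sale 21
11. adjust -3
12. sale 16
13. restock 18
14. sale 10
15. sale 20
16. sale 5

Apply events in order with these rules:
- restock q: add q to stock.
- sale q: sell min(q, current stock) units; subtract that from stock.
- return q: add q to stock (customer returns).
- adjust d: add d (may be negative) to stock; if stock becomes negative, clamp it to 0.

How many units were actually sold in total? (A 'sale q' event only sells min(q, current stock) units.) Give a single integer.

Answer: 123

Derivation:
Processing events:
Start: stock = 38
  Event 1 (restock 32): 38 + 32 = 70
  Event 2 (sale 6): sell min(6,70)=6. stock: 70 - 6 = 64. total_sold = 6
  Event 3 (restock 16): 64 + 16 = 80
  Event 4 (restock 9): 80 + 9 = 89
  Event 5 (sale 14): sell min(14,89)=14. stock: 89 - 14 = 75. total_sold = 20
  Event 6 (sale 14): sell min(14,75)=14. stock: 75 - 14 = 61. total_sold = 34
  Event 7 (restock 9): 61 + 9 = 70
  Event 8 (return 4): 70 + 4 = 74
  Event 9 (sale 20): sell min(20,74)=20. stock: 74 - 20 = 54. total_sold = 54
  Event 10 (sale 21): sell min(21,54)=21. stock: 54 - 21 = 33. total_sold = 75
  Event 11 (adjust -3): 33 + -3 = 30
  Event 12 (sale 16): sell min(16,30)=16. stock: 30 - 16 = 14. total_sold = 91
  Event 13 (restock 18): 14 + 18 = 32
  Event 14 (sale 10): sell min(10,32)=10. stock: 32 - 10 = 22. total_sold = 101
  Event 15 (sale 20): sell min(20,22)=20. stock: 22 - 20 = 2. total_sold = 121
  Event 16 (sale 5): sell min(5,2)=2. stock: 2 - 2 = 0. total_sold = 123
Final: stock = 0, total_sold = 123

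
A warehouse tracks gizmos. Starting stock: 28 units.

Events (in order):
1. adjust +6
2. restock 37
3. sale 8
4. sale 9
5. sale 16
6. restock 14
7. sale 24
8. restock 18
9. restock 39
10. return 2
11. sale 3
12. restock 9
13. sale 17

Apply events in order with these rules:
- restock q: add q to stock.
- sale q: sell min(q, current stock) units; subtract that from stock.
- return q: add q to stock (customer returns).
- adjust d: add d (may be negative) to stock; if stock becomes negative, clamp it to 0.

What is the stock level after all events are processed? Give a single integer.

Processing events:
Start: stock = 28
  Event 1 (adjust +6): 28 + 6 = 34
  Event 2 (restock 37): 34 + 37 = 71
  Event 3 (sale 8): sell min(8,71)=8. stock: 71 - 8 = 63. total_sold = 8
  Event 4 (sale 9): sell min(9,63)=9. stock: 63 - 9 = 54. total_sold = 17
  Event 5 (sale 16): sell min(16,54)=16. stock: 54 - 16 = 38. total_sold = 33
  Event 6 (restock 14): 38 + 14 = 52
  Event 7 (sale 24): sell min(24,52)=24. stock: 52 - 24 = 28. total_sold = 57
  Event 8 (restock 18): 28 + 18 = 46
  Event 9 (restock 39): 46 + 39 = 85
  Event 10 (return 2): 85 + 2 = 87
  Event 11 (sale 3): sell min(3,87)=3. stock: 87 - 3 = 84. total_sold = 60
  Event 12 (restock 9): 84 + 9 = 93
  Event 13 (sale 17): sell min(17,93)=17. stock: 93 - 17 = 76. total_sold = 77
Final: stock = 76, total_sold = 77

Answer: 76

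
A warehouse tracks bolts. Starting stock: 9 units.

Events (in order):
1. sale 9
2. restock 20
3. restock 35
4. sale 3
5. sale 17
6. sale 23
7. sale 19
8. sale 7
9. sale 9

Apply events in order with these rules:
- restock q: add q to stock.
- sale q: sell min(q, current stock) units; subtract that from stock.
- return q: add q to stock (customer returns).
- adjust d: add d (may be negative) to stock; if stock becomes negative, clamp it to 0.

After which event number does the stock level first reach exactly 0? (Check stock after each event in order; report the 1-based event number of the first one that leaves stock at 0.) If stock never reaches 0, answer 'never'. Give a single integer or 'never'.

Answer: 1

Derivation:
Processing events:
Start: stock = 9
  Event 1 (sale 9): sell min(9,9)=9. stock: 9 - 9 = 0. total_sold = 9
  Event 2 (restock 20): 0 + 20 = 20
  Event 3 (restock 35): 20 + 35 = 55
  Event 4 (sale 3): sell min(3,55)=3. stock: 55 - 3 = 52. total_sold = 12
  Event 5 (sale 17): sell min(17,52)=17. stock: 52 - 17 = 35. total_sold = 29
  Event 6 (sale 23): sell min(23,35)=23. stock: 35 - 23 = 12. total_sold = 52
  Event 7 (sale 19): sell min(19,12)=12. stock: 12 - 12 = 0. total_sold = 64
  Event 8 (sale 7): sell min(7,0)=0. stock: 0 - 0 = 0. total_sold = 64
  Event 9 (sale 9): sell min(9,0)=0. stock: 0 - 0 = 0. total_sold = 64
Final: stock = 0, total_sold = 64

First zero at event 1.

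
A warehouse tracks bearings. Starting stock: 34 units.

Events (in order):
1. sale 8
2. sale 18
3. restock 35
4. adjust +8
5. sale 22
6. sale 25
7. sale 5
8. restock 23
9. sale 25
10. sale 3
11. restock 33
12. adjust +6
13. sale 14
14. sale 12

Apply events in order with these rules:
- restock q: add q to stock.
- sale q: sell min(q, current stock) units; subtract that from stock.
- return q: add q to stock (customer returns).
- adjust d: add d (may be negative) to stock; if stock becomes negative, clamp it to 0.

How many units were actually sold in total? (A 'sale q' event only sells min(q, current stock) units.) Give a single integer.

Answer: 126

Derivation:
Processing events:
Start: stock = 34
  Event 1 (sale 8): sell min(8,34)=8. stock: 34 - 8 = 26. total_sold = 8
  Event 2 (sale 18): sell min(18,26)=18. stock: 26 - 18 = 8. total_sold = 26
  Event 3 (restock 35): 8 + 35 = 43
  Event 4 (adjust +8): 43 + 8 = 51
  Event 5 (sale 22): sell min(22,51)=22. stock: 51 - 22 = 29. total_sold = 48
  Event 6 (sale 25): sell min(25,29)=25. stock: 29 - 25 = 4. total_sold = 73
  Event 7 (sale 5): sell min(5,4)=4. stock: 4 - 4 = 0. total_sold = 77
  Event 8 (restock 23): 0 + 23 = 23
  Event 9 (sale 25): sell min(25,23)=23. stock: 23 - 23 = 0. total_sold = 100
  Event 10 (sale 3): sell min(3,0)=0. stock: 0 - 0 = 0. total_sold = 100
  Event 11 (restock 33): 0 + 33 = 33
  Event 12 (adjust +6): 33 + 6 = 39
  Event 13 (sale 14): sell min(14,39)=14. stock: 39 - 14 = 25. total_sold = 114
  Event 14 (sale 12): sell min(12,25)=12. stock: 25 - 12 = 13. total_sold = 126
Final: stock = 13, total_sold = 126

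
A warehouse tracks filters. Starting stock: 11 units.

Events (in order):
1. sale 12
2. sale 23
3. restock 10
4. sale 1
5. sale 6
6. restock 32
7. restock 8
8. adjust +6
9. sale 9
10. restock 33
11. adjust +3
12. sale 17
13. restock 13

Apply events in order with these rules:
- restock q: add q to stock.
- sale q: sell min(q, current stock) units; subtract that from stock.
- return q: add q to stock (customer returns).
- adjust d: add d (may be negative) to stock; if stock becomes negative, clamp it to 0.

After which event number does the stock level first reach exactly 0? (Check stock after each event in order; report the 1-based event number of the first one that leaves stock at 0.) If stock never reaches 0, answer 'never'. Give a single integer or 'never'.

Answer: 1

Derivation:
Processing events:
Start: stock = 11
  Event 1 (sale 12): sell min(12,11)=11. stock: 11 - 11 = 0. total_sold = 11
  Event 2 (sale 23): sell min(23,0)=0. stock: 0 - 0 = 0. total_sold = 11
  Event 3 (restock 10): 0 + 10 = 10
  Event 4 (sale 1): sell min(1,10)=1. stock: 10 - 1 = 9. total_sold = 12
  Event 5 (sale 6): sell min(6,9)=6. stock: 9 - 6 = 3. total_sold = 18
  Event 6 (restock 32): 3 + 32 = 35
  Event 7 (restock 8): 35 + 8 = 43
  Event 8 (adjust +6): 43 + 6 = 49
  Event 9 (sale 9): sell min(9,49)=9. stock: 49 - 9 = 40. total_sold = 27
  Event 10 (restock 33): 40 + 33 = 73
  Event 11 (adjust +3): 73 + 3 = 76
  Event 12 (sale 17): sell min(17,76)=17. stock: 76 - 17 = 59. total_sold = 44
  Event 13 (restock 13): 59 + 13 = 72
Final: stock = 72, total_sold = 44

First zero at event 1.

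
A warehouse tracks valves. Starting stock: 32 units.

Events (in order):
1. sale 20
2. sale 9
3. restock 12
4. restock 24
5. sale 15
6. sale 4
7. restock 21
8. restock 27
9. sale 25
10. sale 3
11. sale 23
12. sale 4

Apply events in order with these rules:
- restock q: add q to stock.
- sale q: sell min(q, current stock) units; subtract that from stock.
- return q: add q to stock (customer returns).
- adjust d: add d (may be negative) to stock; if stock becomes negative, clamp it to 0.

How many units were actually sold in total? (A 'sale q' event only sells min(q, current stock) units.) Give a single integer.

Answer: 103

Derivation:
Processing events:
Start: stock = 32
  Event 1 (sale 20): sell min(20,32)=20. stock: 32 - 20 = 12. total_sold = 20
  Event 2 (sale 9): sell min(9,12)=9. stock: 12 - 9 = 3. total_sold = 29
  Event 3 (restock 12): 3 + 12 = 15
  Event 4 (restock 24): 15 + 24 = 39
  Event 5 (sale 15): sell min(15,39)=15. stock: 39 - 15 = 24. total_sold = 44
  Event 6 (sale 4): sell min(4,24)=4. stock: 24 - 4 = 20. total_sold = 48
  Event 7 (restock 21): 20 + 21 = 41
  Event 8 (restock 27): 41 + 27 = 68
  Event 9 (sale 25): sell min(25,68)=25. stock: 68 - 25 = 43. total_sold = 73
  Event 10 (sale 3): sell min(3,43)=3. stock: 43 - 3 = 40. total_sold = 76
  Event 11 (sale 23): sell min(23,40)=23. stock: 40 - 23 = 17. total_sold = 99
  Event 12 (sale 4): sell min(4,17)=4. stock: 17 - 4 = 13. total_sold = 103
Final: stock = 13, total_sold = 103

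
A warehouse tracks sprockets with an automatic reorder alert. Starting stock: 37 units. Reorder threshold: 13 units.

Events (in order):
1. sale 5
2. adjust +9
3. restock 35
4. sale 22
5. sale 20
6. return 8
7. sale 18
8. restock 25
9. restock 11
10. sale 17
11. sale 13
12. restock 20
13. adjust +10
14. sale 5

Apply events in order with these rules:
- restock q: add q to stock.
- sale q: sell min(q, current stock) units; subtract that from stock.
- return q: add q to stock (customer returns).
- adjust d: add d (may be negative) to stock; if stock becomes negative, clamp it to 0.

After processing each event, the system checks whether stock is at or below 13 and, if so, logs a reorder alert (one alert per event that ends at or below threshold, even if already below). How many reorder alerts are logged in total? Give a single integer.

Answer: 0

Derivation:
Processing events:
Start: stock = 37
  Event 1 (sale 5): sell min(5,37)=5. stock: 37 - 5 = 32. total_sold = 5
  Event 2 (adjust +9): 32 + 9 = 41
  Event 3 (restock 35): 41 + 35 = 76
  Event 4 (sale 22): sell min(22,76)=22. stock: 76 - 22 = 54. total_sold = 27
  Event 5 (sale 20): sell min(20,54)=20. stock: 54 - 20 = 34. total_sold = 47
  Event 6 (return 8): 34 + 8 = 42
  Event 7 (sale 18): sell min(18,42)=18. stock: 42 - 18 = 24. total_sold = 65
  Event 8 (restock 25): 24 + 25 = 49
  Event 9 (restock 11): 49 + 11 = 60
  Event 10 (sale 17): sell min(17,60)=17. stock: 60 - 17 = 43. total_sold = 82
  Event 11 (sale 13): sell min(13,43)=13. stock: 43 - 13 = 30. total_sold = 95
  Event 12 (restock 20): 30 + 20 = 50
  Event 13 (adjust +10): 50 + 10 = 60
  Event 14 (sale 5): sell min(5,60)=5. stock: 60 - 5 = 55. total_sold = 100
Final: stock = 55, total_sold = 100

Checking against threshold 13:
  After event 1: stock=32 > 13
  After event 2: stock=41 > 13
  After event 3: stock=76 > 13
  After event 4: stock=54 > 13
  After event 5: stock=34 > 13
  After event 6: stock=42 > 13
  After event 7: stock=24 > 13
  After event 8: stock=49 > 13
  After event 9: stock=60 > 13
  After event 10: stock=43 > 13
  After event 11: stock=30 > 13
  After event 12: stock=50 > 13
  After event 13: stock=60 > 13
  After event 14: stock=55 > 13
Alert events: []. Count = 0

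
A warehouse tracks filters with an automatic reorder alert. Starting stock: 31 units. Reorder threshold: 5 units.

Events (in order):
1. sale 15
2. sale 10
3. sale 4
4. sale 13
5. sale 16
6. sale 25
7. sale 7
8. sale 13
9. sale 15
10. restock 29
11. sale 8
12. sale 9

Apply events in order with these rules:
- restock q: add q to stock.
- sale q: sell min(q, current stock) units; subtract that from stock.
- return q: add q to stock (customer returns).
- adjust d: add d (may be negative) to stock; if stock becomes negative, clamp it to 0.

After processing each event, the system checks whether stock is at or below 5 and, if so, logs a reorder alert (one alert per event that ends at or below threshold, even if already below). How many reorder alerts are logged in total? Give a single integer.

Processing events:
Start: stock = 31
  Event 1 (sale 15): sell min(15,31)=15. stock: 31 - 15 = 16. total_sold = 15
  Event 2 (sale 10): sell min(10,16)=10. stock: 16 - 10 = 6. total_sold = 25
  Event 3 (sale 4): sell min(4,6)=4. stock: 6 - 4 = 2. total_sold = 29
  Event 4 (sale 13): sell min(13,2)=2. stock: 2 - 2 = 0. total_sold = 31
  Event 5 (sale 16): sell min(16,0)=0. stock: 0 - 0 = 0. total_sold = 31
  Event 6 (sale 25): sell min(25,0)=0. stock: 0 - 0 = 0. total_sold = 31
  Event 7 (sale 7): sell min(7,0)=0. stock: 0 - 0 = 0. total_sold = 31
  Event 8 (sale 13): sell min(13,0)=0. stock: 0 - 0 = 0. total_sold = 31
  Event 9 (sale 15): sell min(15,0)=0. stock: 0 - 0 = 0. total_sold = 31
  Event 10 (restock 29): 0 + 29 = 29
  Event 11 (sale 8): sell min(8,29)=8. stock: 29 - 8 = 21. total_sold = 39
  Event 12 (sale 9): sell min(9,21)=9. stock: 21 - 9 = 12. total_sold = 48
Final: stock = 12, total_sold = 48

Checking against threshold 5:
  After event 1: stock=16 > 5
  After event 2: stock=6 > 5
  After event 3: stock=2 <= 5 -> ALERT
  After event 4: stock=0 <= 5 -> ALERT
  After event 5: stock=0 <= 5 -> ALERT
  After event 6: stock=0 <= 5 -> ALERT
  After event 7: stock=0 <= 5 -> ALERT
  After event 8: stock=0 <= 5 -> ALERT
  After event 9: stock=0 <= 5 -> ALERT
  After event 10: stock=29 > 5
  After event 11: stock=21 > 5
  After event 12: stock=12 > 5
Alert events: [3, 4, 5, 6, 7, 8, 9]. Count = 7

Answer: 7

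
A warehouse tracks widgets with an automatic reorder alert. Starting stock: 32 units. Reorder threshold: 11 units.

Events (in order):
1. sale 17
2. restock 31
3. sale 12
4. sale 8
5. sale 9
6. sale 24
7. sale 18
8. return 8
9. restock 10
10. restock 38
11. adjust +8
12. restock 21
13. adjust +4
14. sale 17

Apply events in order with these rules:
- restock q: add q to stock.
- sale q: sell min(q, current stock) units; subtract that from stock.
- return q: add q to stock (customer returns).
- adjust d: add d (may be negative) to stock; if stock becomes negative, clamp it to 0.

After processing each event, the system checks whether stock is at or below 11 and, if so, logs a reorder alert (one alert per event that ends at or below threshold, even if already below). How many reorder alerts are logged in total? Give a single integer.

Answer: 3

Derivation:
Processing events:
Start: stock = 32
  Event 1 (sale 17): sell min(17,32)=17. stock: 32 - 17 = 15. total_sold = 17
  Event 2 (restock 31): 15 + 31 = 46
  Event 3 (sale 12): sell min(12,46)=12. stock: 46 - 12 = 34. total_sold = 29
  Event 4 (sale 8): sell min(8,34)=8. stock: 34 - 8 = 26. total_sold = 37
  Event 5 (sale 9): sell min(9,26)=9. stock: 26 - 9 = 17. total_sold = 46
  Event 6 (sale 24): sell min(24,17)=17. stock: 17 - 17 = 0. total_sold = 63
  Event 7 (sale 18): sell min(18,0)=0. stock: 0 - 0 = 0. total_sold = 63
  Event 8 (return 8): 0 + 8 = 8
  Event 9 (restock 10): 8 + 10 = 18
  Event 10 (restock 38): 18 + 38 = 56
  Event 11 (adjust +8): 56 + 8 = 64
  Event 12 (restock 21): 64 + 21 = 85
  Event 13 (adjust +4): 85 + 4 = 89
  Event 14 (sale 17): sell min(17,89)=17. stock: 89 - 17 = 72. total_sold = 80
Final: stock = 72, total_sold = 80

Checking against threshold 11:
  After event 1: stock=15 > 11
  After event 2: stock=46 > 11
  After event 3: stock=34 > 11
  After event 4: stock=26 > 11
  After event 5: stock=17 > 11
  After event 6: stock=0 <= 11 -> ALERT
  After event 7: stock=0 <= 11 -> ALERT
  After event 8: stock=8 <= 11 -> ALERT
  After event 9: stock=18 > 11
  After event 10: stock=56 > 11
  After event 11: stock=64 > 11
  After event 12: stock=85 > 11
  After event 13: stock=89 > 11
  After event 14: stock=72 > 11
Alert events: [6, 7, 8]. Count = 3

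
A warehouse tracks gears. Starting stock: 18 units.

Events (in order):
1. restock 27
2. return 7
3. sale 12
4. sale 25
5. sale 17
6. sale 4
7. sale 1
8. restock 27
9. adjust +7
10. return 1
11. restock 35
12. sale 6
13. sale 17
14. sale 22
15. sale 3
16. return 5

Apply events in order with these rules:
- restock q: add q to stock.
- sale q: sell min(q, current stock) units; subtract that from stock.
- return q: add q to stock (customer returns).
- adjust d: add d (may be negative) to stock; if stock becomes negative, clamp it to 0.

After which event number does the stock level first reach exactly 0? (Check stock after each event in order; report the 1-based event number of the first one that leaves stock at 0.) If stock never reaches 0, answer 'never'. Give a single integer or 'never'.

Processing events:
Start: stock = 18
  Event 1 (restock 27): 18 + 27 = 45
  Event 2 (return 7): 45 + 7 = 52
  Event 3 (sale 12): sell min(12,52)=12. stock: 52 - 12 = 40. total_sold = 12
  Event 4 (sale 25): sell min(25,40)=25. stock: 40 - 25 = 15. total_sold = 37
  Event 5 (sale 17): sell min(17,15)=15. stock: 15 - 15 = 0. total_sold = 52
  Event 6 (sale 4): sell min(4,0)=0. stock: 0 - 0 = 0. total_sold = 52
  Event 7 (sale 1): sell min(1,0)=0. stock: 0 - 0 = 0. total_sold = 52
  Event 8 (restock 27): 0 + 27 = 27
  Event 9 (adjust +7): 27 + 7 = 34
  Event 10 (return 1): 34 + 1 = 35
  Event 11 (restock 35): 35 + 35 = 70
  Event 12 (sale 6): sell min(6,70)=6. stock: 70 - 6 = 64. total_sold = 58
  Event 13 (sale 17): sell min(17,64)=17. stock: 64 - 17 = 47. total_sold = 75
  Event 14 (sale 22): sell min(22,47)=22. stock: 47 - 22 = 25. total_sold = 97
  Event 15 (sale 3): sell min(3,25)=3. stock: 25 - 3 = 22. total_sold = 100
  Event 16 (return 5): 22 + 5 = 27
Final: stock = 27, total_sold = 100

First zero at event 5.

Answer: 5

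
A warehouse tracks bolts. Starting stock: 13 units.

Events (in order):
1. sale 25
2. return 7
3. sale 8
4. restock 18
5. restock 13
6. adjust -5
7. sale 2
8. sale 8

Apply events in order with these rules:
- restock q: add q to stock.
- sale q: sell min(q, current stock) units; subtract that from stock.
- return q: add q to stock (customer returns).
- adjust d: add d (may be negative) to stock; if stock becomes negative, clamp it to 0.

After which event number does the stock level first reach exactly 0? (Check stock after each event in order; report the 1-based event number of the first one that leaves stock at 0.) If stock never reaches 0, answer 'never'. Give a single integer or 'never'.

Processing events:
Start: stock = 13
  Event 1 (sale 25): sell min(25,13)=13. stock: 13 - 13 = 0. total_sold = 13
  Event 2 (return 7): 0 + 7 = 7
  Event 3 (sale 8): sell min(8,7)=7. stock: 7 - 7 = 0. total_sold = 20
  Event 4 (restock 18): 0 + 18 = 18
  Event 5 (restock 13): 18 + 13 = 31
  Event 6 (adjust -5): 31 + -5 = 26
  Event 7 (sale 2): sell min(2,26)=2. stock: 26 - 2 = 24. total_sold = 22
  Event 8 (sale 8): sell min(8,24)=8. stock: 24 - 8 = 16. total_sold = 30
Final: stock = 16, total_sold = 30

First zero at event 1.

Answer: 1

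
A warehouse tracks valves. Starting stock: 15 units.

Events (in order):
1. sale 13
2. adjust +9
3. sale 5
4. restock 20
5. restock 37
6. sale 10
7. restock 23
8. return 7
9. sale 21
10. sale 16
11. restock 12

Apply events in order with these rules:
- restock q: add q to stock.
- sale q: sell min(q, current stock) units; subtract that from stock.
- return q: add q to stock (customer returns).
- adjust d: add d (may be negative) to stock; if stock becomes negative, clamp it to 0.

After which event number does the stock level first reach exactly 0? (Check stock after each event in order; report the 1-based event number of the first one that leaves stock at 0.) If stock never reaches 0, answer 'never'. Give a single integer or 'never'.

Answer: never

Derivation:
Processing events:
Start: stock = 15
  Event 1 (sale 13): sell min(13,15)=13. stock: 15 - 13 = 2. total_sold = 13
  Event 2 (adjust +9): 2 + 9 = 11
  Event 3 (sale 5): sell min(5,11)=5. stock: 11 - 5 = 6. total_sold = 18
  Event 4 (restock 20): 6 + 20 = 26
  Event 5 (restock 37): 26 + 37 = 63
  Event 6 (sale 10): sell min(10,63)=10. stock: 63 - 10 = 53. total_sold = 28
  Event 7 (restock 23): 53 + 23 = 76
  Event 8 (return 7): 76 + 7 = 83
  Event 9 (sale 21): sell min(21,83)=21. stock: 83 - 21 = 62. total_sold = 49
  Event 10 (sale 16): sell min(16,62)=16. stock: 62 - 16 = 46. total_sold = 65
  Event 11 (restock 12): 46 + 12 = 58
Final: stock = 58, total_sold = 65

Stock never reaches 0.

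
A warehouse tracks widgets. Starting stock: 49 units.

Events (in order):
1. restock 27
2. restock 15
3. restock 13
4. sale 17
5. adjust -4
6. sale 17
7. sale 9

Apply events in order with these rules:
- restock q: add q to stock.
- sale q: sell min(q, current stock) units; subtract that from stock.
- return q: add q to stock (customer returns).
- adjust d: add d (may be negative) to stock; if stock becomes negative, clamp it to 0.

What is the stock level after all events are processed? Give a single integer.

Processing events:
Start: stock = 49
  Event 1 (restock 27): 49 + 27 = 76
  Event 2 (restock 15): 76 + 15 = 91
  Event 3 (restock 13): 91 + 13 = 104
  Event 4 (sale 17): sell min(17,104)=17. stock: 104 - 17 = 87. total_sold = 17
  Event 5 (adjust -4): 87 + -4 = 83
  Event 6 (sale 17): sell min(17,83)=17. stock: 83 - 17 = 66. total_sold = 34
  Event 7 (sale 9): sell min(9,66)=9. stock: 66 - 9 = 57. total_sold = 43
Final: stock = 57, total_sold = 43

Answer: 57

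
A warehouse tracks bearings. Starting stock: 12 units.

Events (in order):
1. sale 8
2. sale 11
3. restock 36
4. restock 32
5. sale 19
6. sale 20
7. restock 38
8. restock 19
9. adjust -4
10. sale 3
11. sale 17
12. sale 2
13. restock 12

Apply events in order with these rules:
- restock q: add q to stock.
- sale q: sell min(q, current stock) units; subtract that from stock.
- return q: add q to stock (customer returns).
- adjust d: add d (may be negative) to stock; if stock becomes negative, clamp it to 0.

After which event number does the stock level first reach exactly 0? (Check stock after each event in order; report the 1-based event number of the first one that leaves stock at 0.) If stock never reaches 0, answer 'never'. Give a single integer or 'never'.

Processing events:
Start: stock = 12
  Event 1 (sale 8): sell min(8,12)=8. stock: 12 - 8 = 4. total_sold = 8
  Event 2 (sale 11): sell min(11,4)=4. stock: 4 - 4 = 0. total_sold = 12
  Event 3 (restock 36): 0 + 36 = 36
  Event 4 (restock 32): 36 + 32 = 68
  Event 5 (sale 19): sell min(19,68)=19. stock: 68 - 19 = 49. total_sold = 31
  Event 6 (sale 20): sell min(20,49)=20. stock: 49 - 20 = 29. total_sold = 51
  Event 7 (restock 38): 29 + 38 = 67
  Event 8 (restock 19): 67 + 19 = 86
  Event 9 (adjust -4): 86 + -4 = 82
  Event 10 (sale 3): sell min(3,82)=3. stock: 82 - 3 = 79. total_sold = 54
  Event 11 (sale 17): sell min(17,79)=17. stock: 79 - 17 = 62. total_sold = 71
  Event 12 (sale 2): sell min(2,62)=2. stock: 62 - 2 = 60. total_sold = 73
  Event 13 (restock 12): 60 + 12 = 72
Final: stock = 72, total_sold = 73

First zero at event 2.

Answer: 2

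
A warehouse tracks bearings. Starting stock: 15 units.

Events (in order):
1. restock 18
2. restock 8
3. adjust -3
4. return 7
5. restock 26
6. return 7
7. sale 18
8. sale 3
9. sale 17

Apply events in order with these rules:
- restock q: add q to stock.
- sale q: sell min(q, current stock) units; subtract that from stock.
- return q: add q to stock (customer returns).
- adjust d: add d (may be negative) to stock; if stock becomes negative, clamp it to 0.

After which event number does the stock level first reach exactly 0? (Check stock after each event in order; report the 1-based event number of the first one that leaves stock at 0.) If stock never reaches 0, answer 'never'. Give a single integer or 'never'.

Answer: never

Derivation:
Processing events:
Start: stock = 15
  Event 1 (restock 18): 15 + 18 = 33
  Event 2 (restock 8): 33 + 8 = 41
  Event 3 (adjust -3): 41 + -3 = 38
  Event 4 (return 7): 38 + 7 = 45
  Event 5 (restock 26): 45 + 26 = 71
  Event 6 (return 7): 71 + 7 = 78
  Event 7 (sale 18): sell min(18,78)=18. stock: 78 - 18 = 60. total_sold = 18
  Event 8 (sale 3): sell min(3,60)=3. stock: 60 - 3 = 57. total_sold = 21
  Event 9 (sale 17): sell min(17,57)=17. stock: 57 - 17 = 40. total_sold = 38
Final: stock = 40, total_sold = 38

Stock never reaches 0.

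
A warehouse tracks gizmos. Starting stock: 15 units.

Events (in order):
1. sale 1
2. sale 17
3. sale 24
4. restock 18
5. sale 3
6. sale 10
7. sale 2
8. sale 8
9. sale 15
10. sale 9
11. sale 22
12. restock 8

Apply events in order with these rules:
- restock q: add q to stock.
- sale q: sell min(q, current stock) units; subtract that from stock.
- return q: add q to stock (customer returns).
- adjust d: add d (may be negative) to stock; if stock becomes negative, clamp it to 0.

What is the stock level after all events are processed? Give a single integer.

Answer: 8

Derivation:
Processing events:
Start: stock = 15
  Event 1 (sale 1): sell min(1,15)=1. stock: 15 - 1 = 14. total_sold = 1
  Event 2 (sale 17): sell min(17,14)=14. stock: 14 - 14 = 0. total_sold = 15
  Event 3 (sale 24): sell min(24,0)=0. stock: 0 - 0 = 0. total_sold = 15
  Event 4 (restock 18): 0 + 18 = 18
  Event 5 (sale 3): sell min(3,18)=3. stock: 18 - 3 = 15. total_sold = 18
  Event 6 (sale 10): sell min(10,15)=10. stock: 15 - 10 = 5. total_sold = 28
  Event 7 (sale 2): sell min(2,5)=2. stock: 5 - 2 = 3. total_sold = 30
  Event 8 (sale 8): sell min(8,3)=3. stock: 3 - 3 = 0. total_sold = 33
  Event 9 (sale 15): sell min(15,0)=0. stock: 0 - 0 = 0. total_sold = 33
  Event 10 (sale 9): sell min(9,0)=0. stock: 0 - 0 = 0. total_sold = 33
  Event 11 (sale 22): sell min(22,0)=0. stock: 0 - 0 = 0. total_sold = 33
  Event 12 (restock 8): 0 + 8 = 8
Final: stock = 8, total_sold = 33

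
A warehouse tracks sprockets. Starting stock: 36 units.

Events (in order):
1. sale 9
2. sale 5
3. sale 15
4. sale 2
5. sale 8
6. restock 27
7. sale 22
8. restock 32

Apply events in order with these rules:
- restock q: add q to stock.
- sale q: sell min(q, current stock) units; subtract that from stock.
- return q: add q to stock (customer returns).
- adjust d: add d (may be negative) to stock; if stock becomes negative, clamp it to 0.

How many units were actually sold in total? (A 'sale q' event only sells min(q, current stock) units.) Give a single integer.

Answer: 58

Derivation:
Processing events:
Start: stock = 36
  Event 1 (sale 9): sell min(9,36)=9. stock: 36 - 9 = 27. total_sold = 9
  Event 2 (sale 5): sell min(5,27)=5. stock: 27 - 5 = 22. total_sold = 14
  Event 3 (sale 15): sell min(15,22)=15. stock: 22 - 15 = 7. total_sold = 29
  Event 4 (sale 2): sell min(2,7)=2. stock: 7 - 2 = 5. total_sold = 31
  Event 5 (sale 8): sell min(8,5)=5. stock: 5 - 5 = 0. total_sold = 36
  Event 6 (restock 27): 0 + 27 = 27
  Event 7 (sale 22): sell min(22,27)=22. stock: 27 - 22 = 5. total_sold = 58
  Event 8 (restock 32): 5 + 32 = 37
Final: stock = 37, total_sold = 58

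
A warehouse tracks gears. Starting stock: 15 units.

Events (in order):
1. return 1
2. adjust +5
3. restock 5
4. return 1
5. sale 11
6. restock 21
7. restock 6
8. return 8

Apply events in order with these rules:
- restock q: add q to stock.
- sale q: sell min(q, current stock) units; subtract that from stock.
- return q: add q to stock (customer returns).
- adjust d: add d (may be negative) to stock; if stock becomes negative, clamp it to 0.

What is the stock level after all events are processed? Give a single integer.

Answer: 51

Derivation:
Processing events:
Start: stock = 15
  Event 1 (return 1): 15 + 1 = 16
  Event 2 (adjust +5): 16 + 5 = 21
  Event 3 (restock 5): 21 + 5 = 26
  Event 4 (return 1): 26 + 1 = 27
  Event 5 (sale 11): sell min(11,27)=11. stock: 27 - 11 = 16. total_sold = 11
  Event 6 (restock 21): 16 + 21 = 37
  Event 7 (restock 6): 37 + 6 = 43
  Event 8 (return 8): 43 + 8 = 51
Final: stock = 51, total_sold = 11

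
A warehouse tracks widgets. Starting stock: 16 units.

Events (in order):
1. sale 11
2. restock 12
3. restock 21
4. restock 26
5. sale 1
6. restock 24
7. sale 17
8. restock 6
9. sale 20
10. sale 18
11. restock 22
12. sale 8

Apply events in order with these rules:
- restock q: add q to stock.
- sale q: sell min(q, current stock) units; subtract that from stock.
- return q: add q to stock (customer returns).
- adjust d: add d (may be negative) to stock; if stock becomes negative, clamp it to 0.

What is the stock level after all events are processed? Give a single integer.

Processing events:
Start: stock = 16
  Event 1 (sale 11): sell min(11,16)=11. stock: 16 - 11 = 5. total_sold = 11
  Event 2 (restock 12): 5 + 12 = 17
  Event 3 (restock 21): 17 + 21 = 38
  Event 4 (restock 26): 38 + 26 = 64
  Event 5 (sale 1): sell min(1,64)=1. stock: 64 - 1 = 63. total_sold = 12
  Event 6 (restock 24): 63 + 24 = 87
  Event 7 (sale 17): sell min(17,87)=17. stock: 87 - 17 = 70. total_sold = 29
  Event 8 (restock 6): 70 + 6 = 76
  Event 9 (sale 20): sell min(20,76)=20. stock: 76 - 20 = 56. total_sold = 49
  Event 10 (sale 18): sell min(18,56)=18. stock: 56 - 18 = 38. total_sold = 67
  Event 11 (restock 22): 38 + 22 = 60
  Event 12 (sale 8): sell min(8,60)=8. stock: 60 - 8 = 52. total_sold = 75
Final: stock = 52, total_sold = 75

Answer: 52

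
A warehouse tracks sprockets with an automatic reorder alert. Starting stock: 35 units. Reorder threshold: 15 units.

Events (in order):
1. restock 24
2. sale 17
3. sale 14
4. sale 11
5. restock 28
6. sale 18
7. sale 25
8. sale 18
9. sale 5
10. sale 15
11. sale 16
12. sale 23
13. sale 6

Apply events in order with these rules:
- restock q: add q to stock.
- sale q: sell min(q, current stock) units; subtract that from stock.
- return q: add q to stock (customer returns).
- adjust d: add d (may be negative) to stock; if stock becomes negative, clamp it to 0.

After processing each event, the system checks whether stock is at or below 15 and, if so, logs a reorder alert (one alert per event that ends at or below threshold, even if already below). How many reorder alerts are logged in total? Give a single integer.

Processing events:
Start: stock = 35
  Event 1 (restock 24): 35 + 24 = 59
  Event 2 (sale 17): sell min(17,59)=17. stock: 59 - 17 = 42. total_sold = 17
  Event 3 (sale 14): sell min(14,42)=14. stock: 42 - 14 = 28. total_sold = 31
  Event 4 (sale 11): sell min(11,28)=11. stock: 28 - 11 = 17. total_sold = 42
  Event 5 (restock 28): 17 + 28 = 45
  Event 6 (sale 18): sell min(18,45)=18. stock: 45 - 18 = 27. total_sold = 60
  Event 7 (sale 25): sell min(25,27)=25. stock: 27 - 25 = 2. total_sold = 85
  Event 8 (sale 18): sell min(18,2)=2. stock: 2 - 2 = 0. total_sold = 87
  Event 9 (sale 5): sell min(5,0)=0. stock: 0 - 0 = 0. total_sold = 87
  Event 10 (sale 15): sell min(15,0)=0. stock: 0 - 0 = 0. total_sold = 87
  Event 11 (sale 16): sell min(16,0)=0. stock: 0 - 0 = 0. total_sold = 87
  Event 12 (sale 23): sell min(23,0)=0. stock: 0 - 0 = 0. total_sold = 87
  Event 13 (sale 6): sell min(6,0)=0. stock: 0 - 0 = 0. total_sold = 87
Final: stock = 0, total_sold = 87

Checking against threshold 15:
  After event 1: stock=59 > 15
  After event 2: stock=42 > 15
  After event 3: stock=28 > 15
  After event 4: stock=17 > 15
  After event 5: stock=45 > 15
  After event 6: stock=27 > 15
  After event 7: stock=2 <= 15 -> ALERT
  After event 8: stock=0 <= 15 -> ALERT
  After event 9: stock=0 <= 15 -> ALERT
  After event 10: stock=0 <= 15 -> ALERT
  After event 11: stock=0 <= 15 -> ALERT
  After event 12: stock=0 <= 15 -> ALERT
  After event 13: stock=0 <= 15 -> ALERT
Alert events: [7, 8, 9, 10, 11, 12, 13]. Count = 7

Answer: 7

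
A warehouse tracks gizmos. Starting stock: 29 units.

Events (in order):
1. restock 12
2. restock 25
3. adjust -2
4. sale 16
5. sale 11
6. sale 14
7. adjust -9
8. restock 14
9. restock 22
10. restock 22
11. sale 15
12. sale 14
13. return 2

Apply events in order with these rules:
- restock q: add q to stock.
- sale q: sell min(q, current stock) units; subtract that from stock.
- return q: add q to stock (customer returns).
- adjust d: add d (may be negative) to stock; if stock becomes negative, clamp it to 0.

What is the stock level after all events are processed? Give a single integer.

Answer: 45

Derivation:
Processing events:
Start: stock = 29
  Event 1 (restock 12): 29 + 12 = 41
  Event 2 (restock 25): 41 + 25 = 66
  Event 3 (adjust -2): 66 + -2 = 64
  Event 4 (sale 16): sell min(16,64)=16. stock: 64 - 16 = 48. total_sold = 16
  Event 5 (sale 11): sell min(11,48)=11. stock: 48 - 11 = 37. total_sold = 27
  Event 6 (sale 14): sell min(14,37)=14. stock: 37 - 14 = 23. total_sold = 41
  Event 7 (adjust -9): 23 + -9 = 14
  Event 8 (restock 14): 14 + 14 = 28
  Event 9 (restock 22): 28 + 22 = 50
  Event 10 (restock 22): 50 + 22 = 72
  Event 11 (sale 15): sell min(15,72)=15. stock: 72 - 15 = 57. total_sold = 56
  Event 12 (sale 14): sell min(14,57)=14. stock: 57 - 14 = 43. total_sold = 70
  Event 13 (return 2): 43 + 2 = 45
Final: stock = 45, total_sold = 70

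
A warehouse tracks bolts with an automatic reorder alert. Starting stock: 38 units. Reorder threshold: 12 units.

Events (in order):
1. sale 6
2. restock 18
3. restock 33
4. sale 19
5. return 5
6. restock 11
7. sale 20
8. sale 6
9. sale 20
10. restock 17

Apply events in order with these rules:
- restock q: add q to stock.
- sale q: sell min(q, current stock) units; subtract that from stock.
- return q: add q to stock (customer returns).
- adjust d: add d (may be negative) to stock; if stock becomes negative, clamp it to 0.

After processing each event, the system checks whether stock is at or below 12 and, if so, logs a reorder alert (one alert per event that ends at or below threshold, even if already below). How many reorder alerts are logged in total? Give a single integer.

Processing events:
Start: stock = 38
  Event 1 (sale 6): sell min(6,38)=6. stock: 38 - 6 = 32. total_sold = 6
  Event 2 (restock 18): 32 + 18 = 50
  Event 3 (restock 33): 50 + 33 = 83
  Event 4 (sale 19): sell min(19,83)=19. stock: 83 - 19 = 64. total_sold = 25
  Event 5 (return 5): 64 + 5 = 69
  Event 6 (restock 11): 69 + 11 = 80
  Event 7 (sale 20): sell min(20,80)=20. stock: 80 - 20 = 60. total_sold = 45
  Event 8 (sale 6): sell min(6,60)=6. stock: 60 - 6 = 54. total_sold = 51
  Event 9 (sale 20): sell min(20,54)=20. stock: 54 - 20 = 34. total_sold = 71
  Event 10 (restock 17): 34 + 17 = 51
Final: stock = 51, total_sold = 71

Checking against threshold 12:
  After event 1: stock=32 > 12
  After event 2: stock=50 > 12
  After event 3: stock=83 > 12
  After event 4: stock=64 > 12
  After event 5: stock=69 > 12
  After event 6: stock=80 > 12
  After event 7: stock=60 > 12
  After event 8: stock=54 > 12
  After event 9: stock=34 > 12
  After event 10: stock=51 > 12
Alert events: []. Count = 0

Answer: 0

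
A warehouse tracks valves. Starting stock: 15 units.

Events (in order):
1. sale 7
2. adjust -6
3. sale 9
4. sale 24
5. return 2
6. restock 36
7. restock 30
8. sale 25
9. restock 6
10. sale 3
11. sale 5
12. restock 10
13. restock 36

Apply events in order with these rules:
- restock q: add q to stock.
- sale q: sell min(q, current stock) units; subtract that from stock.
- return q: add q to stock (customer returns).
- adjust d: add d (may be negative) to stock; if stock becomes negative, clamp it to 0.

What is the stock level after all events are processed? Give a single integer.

Answer: 87

Derivation:
Processing events:
Start: stock = 15
  Event 1 (sale 7): sell min(7,15)=7. stock: 15 - 7 = 8. total_sold = 7
  Event 2 (adjust -6): 8 + -6 = 2
  Event 3 (sale 9): sell min(9,2)=2. stock: 2 - 2 = 0. total_sold = 9
  Event 4 (sale 24): sell min(24,0)=0. stock: 0 - 0 = 0. total_sold = 9
  Event 5 (return 2): 0 + 2 = 2
  Event 6 (restock 36): 2 + 36 = 38
  Event 7 (restock 30): 38 + 30 = 68
  Event 8 (sale 25): sell min(25,68)=25. stock: 68 - 25 = 43. total_sold = 34
  Event 9 (restock 6): 43 + 6 = 49
  Event 10 (sale 3): sell min(3,49)=3. stock: 49 - 3 = 46. total_sold = 37
  Event 11 (sale 5): sell min(5,46)=5. stock: 46 - 5 = 41. total_sold = 42
  Event 12 (restock 10): 41 + 10 = 51
  Event 13 (restock 36): 51 + 36 = 87
Final: stock = 87, total_sold = 42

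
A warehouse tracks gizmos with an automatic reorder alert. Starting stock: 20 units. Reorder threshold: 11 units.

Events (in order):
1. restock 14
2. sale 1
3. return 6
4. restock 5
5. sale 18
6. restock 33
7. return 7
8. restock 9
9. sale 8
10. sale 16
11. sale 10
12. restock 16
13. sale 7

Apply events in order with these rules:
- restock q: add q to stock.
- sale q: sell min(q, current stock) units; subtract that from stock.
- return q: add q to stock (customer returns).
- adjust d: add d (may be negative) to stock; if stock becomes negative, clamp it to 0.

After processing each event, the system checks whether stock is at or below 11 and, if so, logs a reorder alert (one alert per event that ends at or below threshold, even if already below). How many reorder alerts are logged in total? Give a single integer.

Processing events:
Start: stock = 20
  Event 1 (restock 14): 20 + 14 = 34
  Event 2 (sale 1): sell min(1,34)=1. stock: 34 - 1 = 33. total_sold = 1
  Event 3 (return 6): 33 + 6 = 39
  Event 4 (restock 5): 39 + 5 = 44
  Event 5 (sale 18): sell min(18,44)=18. stock: 44 - 18 = 26. total_sold = 19
  Event 6 (restock 33): 26 + 33 = 59
  Event 7 (return 7): 59 + 7 = 66
  Event 8 (restock 9): 66 + 9 = 75
  Event 9 (sale 8): sell min(8,75)=8. stock: 75 - 8 = 67. total_sold = 27
  Event 10 (sale 16): sell min(16,67)=16. stock: 67 - 16 = 51. total_sold = 43
  Event 11 (sale 10): sell min(10,51)=10. stock: 51 - 10 = 41. total_sold = 53
  Event 12 (restock 16): 41 + 16 = 57
  Event 13 (sale 7): sell min(7,57)=7. stock: 57 - 7 = 50. total_sold = 60
Final: stock = 50, total_sold = 60

Checking against threshold 11:
  After event 1: stock=34 > 11
  After event 2: stock=33 > 11
  After event 3: stock=39 > 11
  After event 4: stock=44 > 11
  After event 5: stock=26 > 11
  After event 6: stock=59 > 11
  After event 7: stock=66 > 11
  After event 8: stock=75 > 11
  After event 9: stock=67 > 11
  After event 10: stock=51 > 11
  After event 11: stock=41 > 11
  After event 12: stock=57 > 11
  After event 13: stock=50 > 11
Alert events: []. Count = 0

Answer: 0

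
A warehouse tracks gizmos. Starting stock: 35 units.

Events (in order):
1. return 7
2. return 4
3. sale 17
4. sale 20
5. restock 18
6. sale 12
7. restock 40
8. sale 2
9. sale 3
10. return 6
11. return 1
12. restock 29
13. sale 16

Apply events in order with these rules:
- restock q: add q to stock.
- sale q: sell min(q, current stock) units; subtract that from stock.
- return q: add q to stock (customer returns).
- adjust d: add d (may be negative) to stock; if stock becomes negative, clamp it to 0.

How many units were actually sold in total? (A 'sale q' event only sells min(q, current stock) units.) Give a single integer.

Answer: 70

Derivation:
Processing events:
Start: stock = 35
  Event 1 (return 7): 35 + 7 = 42
  Event 2 (return 4): 42 + 4 = 46
  Event 3 (sale 17): sell min(17,46)=17. stock: 46 - 17 = 29. total_sold = 17
  Event 4 (sale 20): sell min(20,29)=20. stock: 29 - 20 = 9. total_sold = 37
  Event 5 (restock 18): 9 + 18 = 27
  Event 6 (sale 12): sell min(12,27)=12. stock: 27 - 12 = 15. total_sold = 49
  Event 7 (restock 40): 15 + 40 = 55
  Event 8 (sale 2): sell min(2,55)=2. stock: 55 - 2 = 53. total_sold = 51
  Event 9 (sale 3): sell min(3,53)=3. stock: 53 - 3 = 50. total_sold = 54
  Event 10 (return 6): 50 + 6 = 56
  Event 11 (return 1): 56 + 1 = 57
  Event 12 (restock 29): 57 + 29 = 86
  Event 13 (sale 16): sell min(16,86)=16. stock: 86 - 16 = 70. total_sold = 70
Final: stock = 70, total_sold = 70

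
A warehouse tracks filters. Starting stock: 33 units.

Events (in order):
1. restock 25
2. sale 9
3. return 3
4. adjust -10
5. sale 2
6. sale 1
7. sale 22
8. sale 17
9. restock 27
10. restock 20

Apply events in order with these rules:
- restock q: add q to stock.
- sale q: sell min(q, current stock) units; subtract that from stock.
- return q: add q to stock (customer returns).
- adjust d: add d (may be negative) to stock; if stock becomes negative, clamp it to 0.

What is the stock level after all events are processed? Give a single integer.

Processing events:
Start: stock = 33
  Event 1 (restock 25): 33 + 25 = 58
  Event 2 (sale 9): sell min(9,58)=9. stock: 58 - 9 = 49. total_sold = 9
  Event 3 (return 3): 49 + 3 = 52
  Event 4 (adjust -10): 52 + -10 = 42
  Event 5 (sale 2): sell min(2,42)=2. stock: 42 - 2 = 40. total_sold = 11
  Event 6 (sale 1): sell min(1,40)=1. stock: 40 - 1 = 39. total_sold = 12
  Event 7 (sale 22): sell min(22,39)=22. stock: 39 - 22 = 17. total_sold = 34
  Event 8 (sale 17): sell min(17,17)=17. stock: 17 - 17 = 0. total_sold = 51
  Event 9 (restock 27): 0 + 27 = 27
  Event 10 (restock 20): 27 + 20 = 47
Final: stock = 47, total_sold = 51

Answer: 47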